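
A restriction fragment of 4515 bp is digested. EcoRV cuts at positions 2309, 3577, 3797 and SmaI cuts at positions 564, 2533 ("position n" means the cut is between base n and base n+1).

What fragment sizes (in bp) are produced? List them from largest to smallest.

Combined cut positions (sorted): 564, 2309, 2533, 3577, 3797.
Linear molecule, 5 cuts → 6 fragments:
  564 − 0 = 564 bp
  2309 − 564 = 1745 bp
  2533 − 2309 = 224 bp
  3577 − 2533 = 1044 bp
  3797 − 3577 = 220 bp
  4515 − 3797 = 718 bp
Sorted largest to smallest: 1745, 1044, 718, 564, 224, 220 bp.

1745, 1044, 718, 564, 224, 220 bp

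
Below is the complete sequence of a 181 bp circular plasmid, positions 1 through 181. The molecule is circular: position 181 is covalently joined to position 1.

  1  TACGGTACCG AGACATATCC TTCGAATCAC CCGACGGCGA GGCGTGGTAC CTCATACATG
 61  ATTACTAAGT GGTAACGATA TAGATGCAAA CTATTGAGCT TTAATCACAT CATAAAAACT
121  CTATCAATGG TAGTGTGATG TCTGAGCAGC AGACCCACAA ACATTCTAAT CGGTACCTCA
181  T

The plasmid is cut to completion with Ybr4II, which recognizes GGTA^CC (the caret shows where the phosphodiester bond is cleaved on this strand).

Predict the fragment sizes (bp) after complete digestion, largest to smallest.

Ybr4II sites (GGTACC) start at positions 4, 46, 172.
Ybr4II cuts after base 4 of each site, so after positions 7, 49, 175.
Circular molecule, 3 cuts → 3 fragments:
  8–49 → 42 bp
  50–175 → 126 bp
  176–181 then 1–7 → 6 + 7 = 13 bp
Sorted largest to smallest: 126, 42, 13 bp.

126, 42, 13 bp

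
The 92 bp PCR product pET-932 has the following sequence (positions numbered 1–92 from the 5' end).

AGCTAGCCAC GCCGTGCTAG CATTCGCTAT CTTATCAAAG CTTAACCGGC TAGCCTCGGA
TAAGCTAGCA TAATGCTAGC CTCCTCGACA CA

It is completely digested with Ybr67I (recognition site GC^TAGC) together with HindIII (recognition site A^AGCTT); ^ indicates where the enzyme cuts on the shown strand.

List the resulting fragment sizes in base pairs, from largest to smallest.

21, 16, 15, 14, 12, 11, 3 bp

Ybr67I sites (GCTAGC) start at positions 2, 16, 49, 64, 75.
Ybr67I cuts after base 2 of each site, so after positions 3, 17, 50, 65, 76.
The HindIII site (AAGCTT) starts at position 38.
HindIII cuts after the first base of each site, so after position 38.
Combined cut positions: 3, 17, 38, 50, 65, 76.
Linear molecule, 6 cuts → 7 fragments:
  1–3 → 3 bp
  4–17 → 14 bp
  18–38 → 21 bp
  39–50 → 12 bp
  51–65 → 15 bp
  66–76 → 11 bp
  77–92 → 16 bp
Sorted largest to smallest: 21, 16, 15, 14, 12, 11, 3 bp.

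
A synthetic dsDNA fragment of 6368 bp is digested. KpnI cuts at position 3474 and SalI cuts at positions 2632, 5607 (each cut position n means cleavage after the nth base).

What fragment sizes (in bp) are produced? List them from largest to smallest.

2632, 2133, 842, 761 bp

Combined cut positions (sorted): 2632, 3474, 5607.
Linear molecule, 3 cuts → 4 fragments:
  2632 − 0 = 2632 bp
  3474 − 2632 = 842 bp
  5607 − 3474 = 2133 bp
  6368 − 5607 = 761 bp
Sorted largest to smallest: 2632, 2133, 842, 761 bp.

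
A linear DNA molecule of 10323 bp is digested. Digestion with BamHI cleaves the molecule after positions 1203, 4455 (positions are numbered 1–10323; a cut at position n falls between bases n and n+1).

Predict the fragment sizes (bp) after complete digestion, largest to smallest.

Linear molecule, 2 cuts → 3 fragments:
  1203 − 0 = 1203 bp
  4455 − 1203 = 3252 bp
  10323 − 4455 = 5868 bp
Sorted largest to smallest: 5868, 3252, 1203 bp.

5868, 3252, 1203 bp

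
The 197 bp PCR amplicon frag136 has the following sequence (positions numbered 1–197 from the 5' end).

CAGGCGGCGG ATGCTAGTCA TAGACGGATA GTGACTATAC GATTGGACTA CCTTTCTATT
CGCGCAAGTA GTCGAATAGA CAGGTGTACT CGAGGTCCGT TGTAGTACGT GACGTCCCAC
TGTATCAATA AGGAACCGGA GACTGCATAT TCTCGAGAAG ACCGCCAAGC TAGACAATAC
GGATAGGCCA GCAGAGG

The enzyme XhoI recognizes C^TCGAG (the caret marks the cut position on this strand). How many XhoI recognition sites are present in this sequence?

2

CTCGAG occurs starting at positions 89, 152.
XhoI cuts at 2 sites.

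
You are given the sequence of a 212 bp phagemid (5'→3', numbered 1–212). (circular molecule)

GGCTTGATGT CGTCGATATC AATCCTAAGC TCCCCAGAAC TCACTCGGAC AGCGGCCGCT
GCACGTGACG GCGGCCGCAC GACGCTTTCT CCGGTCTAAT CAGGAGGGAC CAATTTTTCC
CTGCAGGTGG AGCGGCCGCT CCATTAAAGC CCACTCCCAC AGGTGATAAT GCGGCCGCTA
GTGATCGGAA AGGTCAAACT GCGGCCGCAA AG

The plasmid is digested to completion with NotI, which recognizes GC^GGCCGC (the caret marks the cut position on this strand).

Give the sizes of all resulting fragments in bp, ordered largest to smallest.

63, 61, 39, 30, 19 bp

NotI sites (GCGGCCGC) start at positions 52, 71, 132, 171, 201.
NotI cuts after base 2 of each site, so after positions 53, 72, 133, 172, 202.
Circular molecule, 5 cuts → 5 fragments:
  54–72 → 19 bp
  73–133 → 61 bp
  134–172 → 39 bp
  173–202 → 30 bp
  203–212 then 1–53 → 10 + 53 = 63 bp
Sorted largest to smallest: 63, 61, 39, 30, 19 bp.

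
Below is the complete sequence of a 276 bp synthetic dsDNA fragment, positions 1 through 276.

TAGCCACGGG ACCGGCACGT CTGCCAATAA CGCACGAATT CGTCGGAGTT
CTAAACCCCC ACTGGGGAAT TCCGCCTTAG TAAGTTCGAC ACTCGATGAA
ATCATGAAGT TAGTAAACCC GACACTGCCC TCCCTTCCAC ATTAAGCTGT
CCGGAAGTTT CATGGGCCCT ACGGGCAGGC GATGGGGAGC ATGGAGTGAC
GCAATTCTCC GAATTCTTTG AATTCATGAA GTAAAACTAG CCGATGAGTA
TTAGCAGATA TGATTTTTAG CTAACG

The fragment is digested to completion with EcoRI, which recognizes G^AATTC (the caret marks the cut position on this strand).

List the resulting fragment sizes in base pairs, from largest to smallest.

144, 56, 36, 31, 9 bp

EcoRI sites (GAATTC) start at positions 36, 67, 211, 220.
EcoRI cuts after the first base of each site, so after positions 36, 67, 211, 220.
Linear molecule, 4 cuts → 5 fragments:
  1–36 → 36 bp
  37–67 → 31 bp
  68–211 → 144 bp
  212–220 → 9 bp
  221–276 → 56 bp
Sorted largest to smallest: 144, 56, 36, 31, 9 bp.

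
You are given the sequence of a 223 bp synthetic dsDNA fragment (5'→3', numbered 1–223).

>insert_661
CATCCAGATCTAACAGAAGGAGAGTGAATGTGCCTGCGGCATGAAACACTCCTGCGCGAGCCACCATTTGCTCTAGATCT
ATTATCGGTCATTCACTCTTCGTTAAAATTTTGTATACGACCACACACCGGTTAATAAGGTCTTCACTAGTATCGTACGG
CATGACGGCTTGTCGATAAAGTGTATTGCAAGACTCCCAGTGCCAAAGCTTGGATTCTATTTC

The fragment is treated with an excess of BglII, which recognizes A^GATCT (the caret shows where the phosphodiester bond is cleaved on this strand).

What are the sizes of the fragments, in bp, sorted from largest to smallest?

148, 69, 6 bp

BglII sites (AGATCT) start at positions 6, 75.
BglII cuts after the first base of each site, so after positions 6, 75.
Linear molecule, 2 cuts → 3 fragments:
  1–6 → 6 bp
  7–75 → 69 bp
  76–223 → 148 bp
Sorted largest to smallest: 148, 69, 6 bp.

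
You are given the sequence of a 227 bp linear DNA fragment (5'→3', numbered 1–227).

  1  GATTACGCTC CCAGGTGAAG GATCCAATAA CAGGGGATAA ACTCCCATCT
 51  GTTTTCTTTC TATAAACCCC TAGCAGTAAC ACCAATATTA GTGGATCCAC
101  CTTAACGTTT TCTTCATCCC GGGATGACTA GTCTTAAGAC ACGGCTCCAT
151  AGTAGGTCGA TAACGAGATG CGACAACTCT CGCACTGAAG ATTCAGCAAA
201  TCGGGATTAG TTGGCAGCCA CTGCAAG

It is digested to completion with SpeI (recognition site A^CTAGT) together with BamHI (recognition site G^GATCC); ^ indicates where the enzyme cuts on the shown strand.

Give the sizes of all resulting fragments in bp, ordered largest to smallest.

The SpeI site (ACTAGT) starts at position 127.
SpeI cuts after the first base of each site, so after position 127.
BamHI sites (GGATCC) start at positions 20, 93.
BamHI cuts after the first base of each site, so after positions 20, 93.
Combined cut positions: 20, 93, 127.
Linear molecule, 3 cuts → 4 fragments:
  1–20 → 20 bp
  21–93 → 73 bp
  94–127 → 34 bp
  128–227 → 100 bp
Sorted largest to smallest: 100, 73, 34, 20 bp.

100, 73, 34, 20 bp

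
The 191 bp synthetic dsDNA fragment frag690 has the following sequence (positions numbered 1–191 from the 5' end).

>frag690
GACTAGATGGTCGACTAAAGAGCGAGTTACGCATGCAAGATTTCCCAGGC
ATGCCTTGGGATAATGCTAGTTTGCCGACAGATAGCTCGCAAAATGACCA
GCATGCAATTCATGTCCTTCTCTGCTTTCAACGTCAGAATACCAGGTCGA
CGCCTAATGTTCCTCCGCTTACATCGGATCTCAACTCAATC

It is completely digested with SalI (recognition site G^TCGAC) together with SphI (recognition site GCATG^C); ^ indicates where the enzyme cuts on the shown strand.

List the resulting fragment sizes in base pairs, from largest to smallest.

SalI sites (GTCGAC) start at positions 10, 146.
SalI cuts after the first base of each site, so after positions 10, 146.
SphI sites (GCATGC) start at positions 31, 49, 101.
SphI cuts after base 5 of each site (before the last base), so after positions 35, 53, 105.
Combined cut positions: 10, 35, 53, 105, 146.
Linear molecule, 5 cuts → 6 fragments:
  1–10 → 10 bp
  11–35 → 25 bp
  36–53 → 18 bp
  54–105 → 52 bp
  106–146 → 41 bp
  147–191 → 45 bp
Sorted largest to smallest: 52, 45, 41, 25, 18, 10 bp.

52, 45, 41, 25, 18, 10 bp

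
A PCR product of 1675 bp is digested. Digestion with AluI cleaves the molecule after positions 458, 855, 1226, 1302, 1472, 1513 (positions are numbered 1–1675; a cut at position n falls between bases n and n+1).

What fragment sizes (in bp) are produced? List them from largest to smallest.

458, 397, 371, 170, 162, 76, 41 bp

Linear molecule, 6 cuts → 7 fragments:
  458 − 0 = 458 bp
  855 − 458 = 397 bp
  1226 − 855 = 371 bp
  1302 − 1226 = 76 bp
  1472 − 1302 = 170 bp
  1513 − 1472 = 41 bp
  1675 − 1513 = 162 bp
Sorted largest to smallest: 458, 397, 371, 170, 162, 76, 41 bp.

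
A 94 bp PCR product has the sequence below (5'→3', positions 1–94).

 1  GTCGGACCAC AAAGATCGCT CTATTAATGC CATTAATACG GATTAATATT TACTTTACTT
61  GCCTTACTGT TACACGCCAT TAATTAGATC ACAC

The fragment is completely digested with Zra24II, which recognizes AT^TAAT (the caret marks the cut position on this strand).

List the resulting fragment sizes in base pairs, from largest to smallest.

37, 24, 14, 10, 9 bp

Zra24II sites (ATTAAT) start at positions 23, 32, 42, 79.
Zra24II cuts after base 2 of each site, so after positions 24, 33, 43, 80.
Linear molecule, 4 cuts → 5 fragments:
  1–24 → 24 bp
  25–33 → 9 bp
  34–43 → 10 bp
  44–80 → 37 bp
  81–94 → 14 bp
Sorted largest to smallest: 37, 24, 14, 10, 9 bp.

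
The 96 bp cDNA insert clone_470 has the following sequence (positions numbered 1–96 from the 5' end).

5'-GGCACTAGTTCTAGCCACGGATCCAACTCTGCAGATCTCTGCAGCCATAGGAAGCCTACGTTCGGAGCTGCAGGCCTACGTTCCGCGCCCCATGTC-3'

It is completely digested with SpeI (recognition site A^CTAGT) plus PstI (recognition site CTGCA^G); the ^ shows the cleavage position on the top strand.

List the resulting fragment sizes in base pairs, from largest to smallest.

The SpeI site (ACTAGT) starts at position 4.
SpeI cuts after the first base of each site, so after position 4.
PstI sites (CTGCAG) start at positions 29, 39, 68.
PstI cuts after base 5 of each site (before the last base), so after positions 33, 43, 72.
Combined cut positions: 4, 33, 43, 72.
Linear molecule, 4 cuts → 5 fragments:
  1–4 → 4 bp
  5–33 → 29 bp
  34–43 → 10 bp
  44–72 → 29 bp
  73–96 → 24 bp
Sorted largest to smallest: 29, 29, 24, 10, 4 bp.

29, 29, 24, 10, 4 bp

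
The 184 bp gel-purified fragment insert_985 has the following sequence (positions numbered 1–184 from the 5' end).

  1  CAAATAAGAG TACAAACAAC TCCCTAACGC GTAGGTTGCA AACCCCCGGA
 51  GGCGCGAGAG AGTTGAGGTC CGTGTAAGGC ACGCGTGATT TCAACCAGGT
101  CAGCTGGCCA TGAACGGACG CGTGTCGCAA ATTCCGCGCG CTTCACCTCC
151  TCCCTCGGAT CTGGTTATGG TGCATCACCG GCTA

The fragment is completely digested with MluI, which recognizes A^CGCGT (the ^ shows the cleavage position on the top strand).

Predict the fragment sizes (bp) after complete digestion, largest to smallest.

66, 54, 37, 27 bp

MluI sites (ACGCGT) start at positions 27, 81, 118.
MluI cuts after the first base of each site, so after positions 27, 81, 118.
Linear molecule, 3 cuts → 4 fragments:
  1–27 → 27 bp
  28–81 → 54 bp
  82–118 → 37 bp
  119–184 → 66 bp
Sorted largest to smallest: 66, 54, 37, 27 bp.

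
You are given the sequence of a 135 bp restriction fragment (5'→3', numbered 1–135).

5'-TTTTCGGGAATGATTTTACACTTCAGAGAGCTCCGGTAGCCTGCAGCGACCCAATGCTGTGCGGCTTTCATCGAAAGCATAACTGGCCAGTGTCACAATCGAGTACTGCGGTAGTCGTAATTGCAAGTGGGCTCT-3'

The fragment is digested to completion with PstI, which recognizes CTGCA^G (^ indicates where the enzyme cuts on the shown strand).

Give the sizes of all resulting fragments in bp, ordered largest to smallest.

The PstI site (CTGCAG) starts at position 41.
PstI cuts after base 5 of each site (before the last base), so after position 45.
Linear molecule, 1 cut → 2 fragments:
  1–45 → 45 bp
  46–135 → 90 bp
Sorted largest to smallest: 90, 45 bp.

90, 45 bp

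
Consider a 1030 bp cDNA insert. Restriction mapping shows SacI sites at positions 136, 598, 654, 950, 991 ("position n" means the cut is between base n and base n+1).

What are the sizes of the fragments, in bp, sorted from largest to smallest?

462, 296, 136, 56, 41, 39 bp

Linear molecule, 5 cuts → 6 fragments:
  136 − 0 = 136 bp
  598 − 136 = 462 bp
  654 − 598 = 56 bp
  950 − 654 = 296 bp
  991 − 950 = 41 bp
  1030 − 991 = 39 bp
Sorted largest to smallest: 462, 296, 136, 56, 41, 39 bp.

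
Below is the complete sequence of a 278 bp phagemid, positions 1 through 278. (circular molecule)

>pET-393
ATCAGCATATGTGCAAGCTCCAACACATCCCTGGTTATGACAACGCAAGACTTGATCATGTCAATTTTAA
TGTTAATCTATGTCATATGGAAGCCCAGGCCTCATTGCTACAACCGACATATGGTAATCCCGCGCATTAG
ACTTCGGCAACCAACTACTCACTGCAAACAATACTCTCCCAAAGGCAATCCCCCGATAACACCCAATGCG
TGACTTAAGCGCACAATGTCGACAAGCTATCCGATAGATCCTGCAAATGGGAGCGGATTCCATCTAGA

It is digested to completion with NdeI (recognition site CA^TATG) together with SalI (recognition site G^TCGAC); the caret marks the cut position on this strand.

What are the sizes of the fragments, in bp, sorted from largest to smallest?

109, 78, 57, 34 bp

NdeI sites (CATATG) start at positions 6, 84, 118.
NdeI cuts after base 2 of each site, so after positions 7, 85, 119.
The SalI site (GTCGAC) starts at position 228.
SalI cuts after the first base of each site, so after position 228.
Combined cut positions: 7, 85, 119, 228.
Circular molecule, 4 cuts → 4 fragments:
  8–85 → 78 bp
  86–119 → 34 bp
  120–228 → 109 bp
  229–278 then 1–7 → 50 + 7 = 57 bp
Sorted largest to smallest: 109, 78, 57, 34 bp.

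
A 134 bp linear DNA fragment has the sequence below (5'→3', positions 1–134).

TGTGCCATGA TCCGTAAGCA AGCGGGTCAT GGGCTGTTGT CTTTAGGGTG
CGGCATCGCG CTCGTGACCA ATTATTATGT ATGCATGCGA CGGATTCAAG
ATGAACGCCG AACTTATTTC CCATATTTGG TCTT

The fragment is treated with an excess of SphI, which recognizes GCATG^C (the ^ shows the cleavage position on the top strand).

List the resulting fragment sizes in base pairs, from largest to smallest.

The SphI site (GCATGC) starts at position 83.
SphI cuts after base 5 of each site (before the last base), so after position 87.
Linear molecule, 1 cut → 2 fragments:
  1–87 → 87 bp
  88–134 → 47 bp
Sorted largest to smallest: 87, 47 bp.

87, 47 bp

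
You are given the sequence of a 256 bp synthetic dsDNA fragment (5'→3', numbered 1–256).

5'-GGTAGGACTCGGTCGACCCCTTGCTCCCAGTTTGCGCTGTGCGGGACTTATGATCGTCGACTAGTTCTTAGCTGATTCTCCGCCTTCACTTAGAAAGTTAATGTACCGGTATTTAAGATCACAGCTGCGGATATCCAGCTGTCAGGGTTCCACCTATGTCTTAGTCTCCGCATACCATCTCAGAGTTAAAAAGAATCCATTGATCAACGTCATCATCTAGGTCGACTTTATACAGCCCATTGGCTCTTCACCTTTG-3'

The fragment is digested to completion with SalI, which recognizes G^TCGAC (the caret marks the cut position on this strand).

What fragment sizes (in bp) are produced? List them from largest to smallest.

SalI sites (GTCGAC) start at positions 12, 56, 221.
SalI cuts after the first base of each site, so after positions 12, 56, 221.
Linear molecule, 3 cuts → 4 fragments:
  1–12 → 12 bp
  13–56 → 44 bp
  57–221 → 165 bp
  222–256 → 35 bp
Sorted largest to smallest: 165, 44, 35, 12 bp.

165, 44, 35, 12 bp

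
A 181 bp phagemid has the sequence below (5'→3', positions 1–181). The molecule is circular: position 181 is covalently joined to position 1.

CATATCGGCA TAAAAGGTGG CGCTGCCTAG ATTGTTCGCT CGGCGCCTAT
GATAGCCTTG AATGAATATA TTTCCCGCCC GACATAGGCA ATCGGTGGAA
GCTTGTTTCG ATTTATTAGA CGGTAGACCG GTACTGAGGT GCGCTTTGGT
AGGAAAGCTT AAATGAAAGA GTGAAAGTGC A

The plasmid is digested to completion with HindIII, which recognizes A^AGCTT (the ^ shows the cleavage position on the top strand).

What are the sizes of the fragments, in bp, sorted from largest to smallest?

HindIII sites (AAGCTT) start at positions 99, 155.
HindIII cuts after the first base of each site, so after positions 99, 155.
Circular molecule, 2 cuts → 2 fragments:
  100–155 → 56 bp
  156–181 then 1–99 → 26 + 99 = 125 bp
Sorted largest to smallest: 125, 56 bp.

125, 56 bp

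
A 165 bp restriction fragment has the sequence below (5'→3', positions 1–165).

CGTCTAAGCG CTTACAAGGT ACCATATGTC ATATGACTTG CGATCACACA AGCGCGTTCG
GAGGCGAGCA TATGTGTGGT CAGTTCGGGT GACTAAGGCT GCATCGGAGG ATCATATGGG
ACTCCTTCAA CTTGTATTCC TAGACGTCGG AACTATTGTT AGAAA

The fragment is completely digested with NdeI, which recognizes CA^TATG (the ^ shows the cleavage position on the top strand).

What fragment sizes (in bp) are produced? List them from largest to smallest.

51, 44, 39, 24, 7 bp

NdeI sites (CATATG) start at positions 23, 30, 69, 113.
NdeI cuts after base 2 of each site, so after positions 24, 31, 70, 114.
Linear molecule, 4 cuts → 5 fragments:
  1–24 → 24 bp
  25–31 → 7 bp
  32–70 → 39 bp
  71–114 → 44 bp
  115–165 → 51 bp
Sorted largest to smallest: 51, 44, 39, 24, 7 bp.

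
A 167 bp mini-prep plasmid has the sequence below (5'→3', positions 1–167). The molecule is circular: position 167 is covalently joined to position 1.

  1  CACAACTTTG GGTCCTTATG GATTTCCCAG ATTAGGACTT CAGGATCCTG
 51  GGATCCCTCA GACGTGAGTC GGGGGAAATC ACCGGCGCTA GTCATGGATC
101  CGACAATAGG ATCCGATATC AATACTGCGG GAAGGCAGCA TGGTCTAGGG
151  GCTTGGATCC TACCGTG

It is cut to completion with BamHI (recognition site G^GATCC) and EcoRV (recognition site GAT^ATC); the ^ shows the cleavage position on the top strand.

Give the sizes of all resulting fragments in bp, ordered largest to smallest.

BamHI sites (GGATCC) start at positions 43, 51, 96, 109, 155.
BamHI cuts after the first base of each site, so after positions 43, 51, 96, 109, 155.
The EcoRV site (GATATC) starts at position 115.
EcoRV cuts after base 3 of each site, so after position 117.
Combined cut positions: 43, 51, 96, 109, 117, 155.
Circular molecule, 6 cuts → 6 fragments:
  44–51 → 8 bp
  52–96 → 45 bp
  97–109 → 13 bp
  110–117 → 8 bp
  118–155 → 38 bp
  156–167 then 1–43 → 12 + 43 = 55 bp
Sorted largest to smallest: 55, 45, 38, 13, 8, 8 bp.

55, 45, 38, 13, 8, 8 bp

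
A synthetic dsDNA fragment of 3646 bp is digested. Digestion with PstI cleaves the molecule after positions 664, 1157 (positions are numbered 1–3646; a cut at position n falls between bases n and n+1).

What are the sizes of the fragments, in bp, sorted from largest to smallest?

Linear molecule, 2 cuts → 3 fragments:
  664 − 0 = 664 bp
  1157 − 664 = 493 bp
  3646 − 1157 = 2489 bp
Sorted largest to smallest: 2489, 664, 493 bp.

2489, 664, 493 bp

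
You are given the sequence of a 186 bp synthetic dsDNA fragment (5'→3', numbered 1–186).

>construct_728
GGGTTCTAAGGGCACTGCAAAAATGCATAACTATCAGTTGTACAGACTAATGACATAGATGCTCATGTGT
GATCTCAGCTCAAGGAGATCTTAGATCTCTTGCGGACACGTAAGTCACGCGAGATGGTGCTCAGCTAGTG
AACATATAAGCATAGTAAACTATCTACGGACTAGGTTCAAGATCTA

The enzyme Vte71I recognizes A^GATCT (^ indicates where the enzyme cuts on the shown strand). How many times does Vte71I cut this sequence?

3

AGATCT occurs starting at positions 86, 93, 180.
Vte71I cuts at 3 sites.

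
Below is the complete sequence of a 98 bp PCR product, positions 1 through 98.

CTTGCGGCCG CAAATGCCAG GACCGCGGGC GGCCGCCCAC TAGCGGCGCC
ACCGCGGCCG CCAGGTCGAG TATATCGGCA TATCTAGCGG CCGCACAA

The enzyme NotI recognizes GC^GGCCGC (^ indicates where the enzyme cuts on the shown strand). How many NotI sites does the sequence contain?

GCGGCCGC occurs starting at positions 4, 29, 54, 87.
NotI cuts at 4 sites.

4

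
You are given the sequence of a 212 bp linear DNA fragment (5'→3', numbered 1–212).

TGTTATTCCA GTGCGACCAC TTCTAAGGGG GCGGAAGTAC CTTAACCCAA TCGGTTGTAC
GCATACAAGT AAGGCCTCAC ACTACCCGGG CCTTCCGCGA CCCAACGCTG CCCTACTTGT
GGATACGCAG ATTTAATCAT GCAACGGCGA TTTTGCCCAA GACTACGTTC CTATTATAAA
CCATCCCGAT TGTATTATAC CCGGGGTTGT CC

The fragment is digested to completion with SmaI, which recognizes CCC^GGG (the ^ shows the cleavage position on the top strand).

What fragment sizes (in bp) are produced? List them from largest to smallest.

115, 87, 10 bp

SmaI sites (CCCGGG) start at positions 85, 200.
SmaI cuts after base 3 of each site, so after positions 87, 202.
Linear molecule, 2 cuts → 3 fragments:
  1–87 → 87 bp
  88–202 → 115 bp
  203–212 → 10 bp
Sorted largest to smallest: 115, 87, 10 bp.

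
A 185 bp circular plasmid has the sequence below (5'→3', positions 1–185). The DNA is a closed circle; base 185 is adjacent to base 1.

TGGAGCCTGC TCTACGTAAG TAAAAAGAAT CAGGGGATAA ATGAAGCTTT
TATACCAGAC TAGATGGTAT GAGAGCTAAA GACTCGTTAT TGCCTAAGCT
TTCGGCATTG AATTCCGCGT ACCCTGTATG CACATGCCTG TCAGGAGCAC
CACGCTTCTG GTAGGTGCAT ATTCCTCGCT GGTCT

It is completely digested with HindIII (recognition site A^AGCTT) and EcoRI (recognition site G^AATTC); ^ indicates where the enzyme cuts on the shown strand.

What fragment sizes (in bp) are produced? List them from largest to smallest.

119, 52, 14 bp

HindIII sites (AAGCTT) start at positions 44, 96.
HindIII cuts after the first base of each site, so after positions 44, 96.
The EcoRI site (GAATTC) starts at position 110.
EcoRI cuts after the first base of each site, so after position 110.
Combined cut positions: 44, 96, 110.
Circular molecule, 3 cuts → 3 fragments:
  45–96 → 52 bp
  97–110 → 14 bp
  111–185 then 1–44 → 75 + 44 = 119 bp
Sorted largest to smallest: 119, 52, 14 bp.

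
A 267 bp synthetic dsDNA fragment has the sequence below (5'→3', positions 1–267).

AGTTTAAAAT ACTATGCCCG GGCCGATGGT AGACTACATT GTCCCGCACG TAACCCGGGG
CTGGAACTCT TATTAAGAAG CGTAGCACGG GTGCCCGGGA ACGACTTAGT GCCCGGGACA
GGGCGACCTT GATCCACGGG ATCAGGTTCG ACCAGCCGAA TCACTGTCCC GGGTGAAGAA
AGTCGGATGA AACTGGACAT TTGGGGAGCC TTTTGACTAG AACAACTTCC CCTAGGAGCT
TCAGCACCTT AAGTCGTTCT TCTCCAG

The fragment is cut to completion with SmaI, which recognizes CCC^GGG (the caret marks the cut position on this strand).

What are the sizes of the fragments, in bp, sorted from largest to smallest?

SmaI sites (CCCGGG) start at positions 17, 54, 94, 112, 168.
SmaI cuts after base 3 of each site, so after positions 19, 56, 96, 114, 170.
Linear molecule, 5 cuts → 6 fragments:
  1–19 → 19 bp
  20–56 → 37 bp
  57–96 → 40 bp
  97–114 → 18 bp
  115–170 → 56 bp
  171–267 → 97 bp
Sorted largest to smallest: 97, 56, 40, 37, 19, 18 bp.

97, 56, 40, 37, 19, 18 bp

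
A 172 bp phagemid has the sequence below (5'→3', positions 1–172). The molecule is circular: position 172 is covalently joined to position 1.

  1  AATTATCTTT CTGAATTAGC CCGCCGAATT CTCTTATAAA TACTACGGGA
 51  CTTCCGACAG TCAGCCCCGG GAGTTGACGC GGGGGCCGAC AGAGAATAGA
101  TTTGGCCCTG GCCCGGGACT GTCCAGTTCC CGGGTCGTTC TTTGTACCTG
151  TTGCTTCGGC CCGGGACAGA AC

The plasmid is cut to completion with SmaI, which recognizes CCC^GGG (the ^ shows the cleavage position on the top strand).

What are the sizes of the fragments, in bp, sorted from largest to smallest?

SmaI sites (CCCGGG) start at positions 66, 112, 129, 160.
SmaI cuts after base 3 of each site, so after positions 68, 114, 131, 162.
Circular molecule, 4 cuts → 4 fragments:
  69–114 → 46 bp
  115–131 → 17 bp
  132–162 → 31 bp
  163–172 then 1–68 → 10 + 68 = 78 bp
Sorted largest to smallest: 78, 46, 31, 17 bp.

78, 46, 31, 17 bp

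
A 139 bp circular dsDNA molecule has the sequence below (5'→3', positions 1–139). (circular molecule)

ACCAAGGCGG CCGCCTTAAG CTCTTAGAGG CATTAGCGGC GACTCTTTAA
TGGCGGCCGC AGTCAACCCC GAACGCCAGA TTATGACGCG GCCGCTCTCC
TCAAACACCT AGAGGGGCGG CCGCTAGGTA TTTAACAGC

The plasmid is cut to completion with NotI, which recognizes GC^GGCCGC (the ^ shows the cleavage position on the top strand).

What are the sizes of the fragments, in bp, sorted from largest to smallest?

NotI sites (GCGGCCGC) start at positions 7, 53, 88, 117.
NotI cuts after base 2 of each site, so after positions 8, 54, 89, 118.
Circular molecule, 4 cuts → 4 fragments:
  9–54 → 46 bp
  55–89 → 35 bp
  90–118 → 29 bp
  119–139 then 1–8 → 21 + 8 = 29 bp
Sorted largest to smallest: 46, 35, 29, 29 bp.

46, 35, 29, 29 bp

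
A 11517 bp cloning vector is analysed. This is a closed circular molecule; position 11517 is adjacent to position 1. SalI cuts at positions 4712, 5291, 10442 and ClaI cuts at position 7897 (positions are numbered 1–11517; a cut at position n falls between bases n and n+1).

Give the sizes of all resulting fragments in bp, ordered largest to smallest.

Combined cut positions (sorted): 4712, 5291, 7897, 10442.
Circular molecule, 4 cuts → 4 fragments:
  5291 − 4712 = 579 bp
  7897 − 5291 = 2606 bp
  10442 − 7897 = 2545 bp
  wrap: 11517 − 10442 + 4712 = 5787 bp
Sorted largest to smallest: 5787, 2606, 2545, 579 bp.

5787, 2606, 2545, 579 bp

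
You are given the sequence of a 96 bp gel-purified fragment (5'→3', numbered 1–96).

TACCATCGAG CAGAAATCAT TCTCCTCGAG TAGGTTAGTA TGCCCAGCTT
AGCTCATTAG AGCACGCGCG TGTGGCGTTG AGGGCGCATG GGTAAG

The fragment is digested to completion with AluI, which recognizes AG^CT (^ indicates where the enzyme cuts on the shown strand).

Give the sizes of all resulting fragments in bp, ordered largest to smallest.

47, 44, 5 bp

AluI sites (AGCT) start at positions 46, 51.
AluI cuts after base 2 of each site, so after positions 47, 52.
Linear molecule, 2 cuts → 3 fragments:
  1–47 → 47 bp
  48–52 → 5 bp
  53–96 → 44 bp
Sorted largest to smallest: 47, 44, 5 bp.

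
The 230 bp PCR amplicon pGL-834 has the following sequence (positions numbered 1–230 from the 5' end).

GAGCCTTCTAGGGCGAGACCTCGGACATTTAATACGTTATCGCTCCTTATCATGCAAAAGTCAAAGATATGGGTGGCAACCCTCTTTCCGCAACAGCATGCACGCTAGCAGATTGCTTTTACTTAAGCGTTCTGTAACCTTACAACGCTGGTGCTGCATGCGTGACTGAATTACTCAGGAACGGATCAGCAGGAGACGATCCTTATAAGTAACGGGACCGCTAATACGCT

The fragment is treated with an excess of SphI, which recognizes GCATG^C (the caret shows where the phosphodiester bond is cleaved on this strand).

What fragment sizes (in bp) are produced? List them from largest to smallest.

100, 70, 60 bp

SphI sites (GCATGC) start at positions 96, 156.
SphI cuts after base 5 of each site (before the last base), so after positions 100, 160.
Linear molecule, 2 cuts → 3 fragments:
  1–100 → 100 bp
  101–160 → 60 bp
  161–230 → 70 bp
Sorted largest to smallest: 100, 70, 60 bp.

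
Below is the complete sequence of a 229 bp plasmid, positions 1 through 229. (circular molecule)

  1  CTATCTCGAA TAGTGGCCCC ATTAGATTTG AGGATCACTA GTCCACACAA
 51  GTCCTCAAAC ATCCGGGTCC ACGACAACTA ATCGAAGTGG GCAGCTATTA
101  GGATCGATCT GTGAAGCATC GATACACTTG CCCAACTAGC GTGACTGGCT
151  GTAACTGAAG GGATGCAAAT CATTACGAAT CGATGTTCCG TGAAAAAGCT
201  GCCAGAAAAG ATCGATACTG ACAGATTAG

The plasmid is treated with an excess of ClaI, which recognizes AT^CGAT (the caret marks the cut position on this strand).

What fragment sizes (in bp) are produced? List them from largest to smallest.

ClaI sites (ATCGAT) start at positions 103, 118, 179, 211.
ClaI cuts after base 2 of each site, so after positions 104, 119, 180, 212.
Circular molecule, 4 cuts → 4 fragments:
  105–119 → 15 bp
  120–180 → 61 bp
  181–212 → 32 bp
  213–229 then 1–104 → 17 + 104 = 121 bp
Sorted largest to smallest: 121, 61, 32, 15 bp.

121, 61, 32, 15 bp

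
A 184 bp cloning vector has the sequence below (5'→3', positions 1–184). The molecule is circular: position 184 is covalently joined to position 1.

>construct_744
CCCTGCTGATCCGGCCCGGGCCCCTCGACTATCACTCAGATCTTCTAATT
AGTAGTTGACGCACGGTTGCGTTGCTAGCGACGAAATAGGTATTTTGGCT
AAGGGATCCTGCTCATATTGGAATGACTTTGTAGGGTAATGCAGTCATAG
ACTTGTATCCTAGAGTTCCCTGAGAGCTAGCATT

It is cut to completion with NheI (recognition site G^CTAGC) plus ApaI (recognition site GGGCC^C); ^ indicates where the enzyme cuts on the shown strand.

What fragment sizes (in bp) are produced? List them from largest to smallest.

NheI sites (GCTAGC) start at positions 74, 176.
NheI cuts after the first base of each site, so after positions 74, 176.
The ApaI site (GGGCCC) starts at position 18.
ApaI cuts after base 5 of each site (before the last base), so after position 22.
Combined cut positions: 22, 74, 176.
Circular molecule, 3 cuts → 3 fragments:
  23–74 → 52 bp
  75–176 → 102 bp
  177–184 then 1–22 → 8 + 22 = 30 bp
Sorted largest to smallest: 102, 52, 30 bp.

102, 52, 30 bp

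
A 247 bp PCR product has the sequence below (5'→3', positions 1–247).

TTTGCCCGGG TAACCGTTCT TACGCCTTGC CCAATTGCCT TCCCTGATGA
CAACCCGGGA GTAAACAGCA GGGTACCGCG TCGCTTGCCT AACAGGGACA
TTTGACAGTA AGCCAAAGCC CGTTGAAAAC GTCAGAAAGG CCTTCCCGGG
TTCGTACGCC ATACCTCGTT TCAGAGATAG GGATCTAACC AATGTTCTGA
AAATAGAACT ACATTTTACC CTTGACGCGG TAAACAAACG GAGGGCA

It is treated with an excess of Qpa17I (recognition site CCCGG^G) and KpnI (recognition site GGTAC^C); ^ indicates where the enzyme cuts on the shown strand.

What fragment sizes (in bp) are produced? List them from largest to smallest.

Qpa17I sites (CCCGGG) start at positions 5, 54, 145.
Qpa17I cuts after base 5 of each site (before the last base), so after positions 9, 58, 149.
The KpnI site (GGTACC) starts at position 72.
KpnI cuts after base 5 of each site (before the last base), so after position 76.
Combined cut positions: 9, 58, 76, 149.
Linear molecule, 4 cuts → 5 fragments:
  1–9 → 9 bp
  10–58 → 49 bp
  59–76 → 18 bp
  77–149 → 73 bp
  150–247 → 98 bp
Sorted largest to smallest: 98, 73, 49, 18, 9 bp.

98, 73, 49, 18, 9 bp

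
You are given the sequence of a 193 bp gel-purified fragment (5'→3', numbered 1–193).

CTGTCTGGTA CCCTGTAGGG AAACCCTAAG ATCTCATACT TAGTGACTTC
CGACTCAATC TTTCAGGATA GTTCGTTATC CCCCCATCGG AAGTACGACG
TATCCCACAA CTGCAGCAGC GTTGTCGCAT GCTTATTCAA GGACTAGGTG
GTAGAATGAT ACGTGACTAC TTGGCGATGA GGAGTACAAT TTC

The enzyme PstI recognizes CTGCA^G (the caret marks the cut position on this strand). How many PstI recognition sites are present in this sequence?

1

CTGCAG occurs starting at position 111.
PstI cuts at 1 site.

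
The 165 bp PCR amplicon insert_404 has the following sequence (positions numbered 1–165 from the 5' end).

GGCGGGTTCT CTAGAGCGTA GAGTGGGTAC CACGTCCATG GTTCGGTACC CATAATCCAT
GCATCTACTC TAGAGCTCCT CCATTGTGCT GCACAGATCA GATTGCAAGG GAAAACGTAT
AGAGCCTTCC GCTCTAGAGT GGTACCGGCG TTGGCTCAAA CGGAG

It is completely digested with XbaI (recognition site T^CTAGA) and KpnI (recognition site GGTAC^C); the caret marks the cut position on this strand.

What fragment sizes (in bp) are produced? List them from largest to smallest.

64, 20, 20, 20, 19, 12, 10 bp

XbaI sites (TCTAGA) start at positions 10, 69, 133.
XbaI cuts after the first base of each site, so after positions 10, 69, 133.
KpnI sites (GGTACC) start at positions 26, 45, 141.
KpnI cuts after base 5 of each site (before the last base), so after positions 30, 49, 145.
Combined cut positions: 10, 30, 49, 69, 133, 145.
Linear molecule, 6 cuts → 7 fragments:
  1–10 → 10 bp
  11–30 → 20 bp
  31–49 → 19 bp
  50–69 → 20 bp
  70–133 → 64 bp
  134–145 → 12 bp
  146–165 → 20 bp
Sorted largest to smallest: 64, 20, 20, 20, 19, 12, 10 bp.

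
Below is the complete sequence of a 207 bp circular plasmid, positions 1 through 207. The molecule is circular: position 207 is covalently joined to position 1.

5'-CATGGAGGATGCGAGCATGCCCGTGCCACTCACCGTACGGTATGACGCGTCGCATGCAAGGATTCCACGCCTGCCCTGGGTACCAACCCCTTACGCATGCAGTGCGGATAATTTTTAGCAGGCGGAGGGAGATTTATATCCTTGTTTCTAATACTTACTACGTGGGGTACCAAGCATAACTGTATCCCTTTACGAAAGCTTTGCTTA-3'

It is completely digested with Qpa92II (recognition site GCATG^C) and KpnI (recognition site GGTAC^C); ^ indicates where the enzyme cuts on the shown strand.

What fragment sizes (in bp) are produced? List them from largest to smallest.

71, 56, 37, 27, 16 bp

Qpa92II sites (GCATGC) start at positions 15, 52, 95.
Qpa92II cuts after base 5 of each site (before the last base), so after positions 19, 56, 99.
KpnI sites (GGTACC) start at positions 79, 166.
KpnI cuts after base 5 of each site (before the last base), so after positions 83, 170.
Combined cut positions: 19, 56, 83, 99, 170.
Circular molecule, 5 cuts → 5 fragments:
  20–56 → 37 bp
  57–83 → 27 bp
  84–99 → 16 bp
  100–170 → 71 bp
  171–207 then 1–19 → 37 + 19 = 56 bp
Sorted largest to smallest: 71, 56, 37, 27, 16 bp.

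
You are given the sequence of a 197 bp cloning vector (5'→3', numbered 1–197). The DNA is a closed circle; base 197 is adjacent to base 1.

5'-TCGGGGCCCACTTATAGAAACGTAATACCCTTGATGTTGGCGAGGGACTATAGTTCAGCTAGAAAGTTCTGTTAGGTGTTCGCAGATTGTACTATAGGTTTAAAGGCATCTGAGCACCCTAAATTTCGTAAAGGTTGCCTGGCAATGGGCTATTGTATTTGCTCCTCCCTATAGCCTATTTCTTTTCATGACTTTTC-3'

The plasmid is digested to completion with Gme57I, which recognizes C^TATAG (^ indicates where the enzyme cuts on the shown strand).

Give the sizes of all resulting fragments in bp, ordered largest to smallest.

Gme57I sites (CTATAG) start at positions 48, 92, 169.
Gme57I cuts after the first base of each site, so after positions 48, 92, 169.
Circular molecule, 3 cuts → 3 fragments:
  49–92 → 44 bp
  93–169 → 77 bp
  170–197 then 1–48 → 28 + 48 = 76 bp
Sorted largest to smallest: 77, 76, 44 bp.

77, 76, 44 bp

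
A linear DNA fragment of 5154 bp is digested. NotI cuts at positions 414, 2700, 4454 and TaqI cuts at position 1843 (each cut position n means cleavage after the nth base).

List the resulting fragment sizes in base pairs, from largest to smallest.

1754, 1429, 857, 700, 414 bp

Combined cut positions (sorted): 414, 1843, 2700, 4454.
Linear molecule, 4 cuts → 5 fragments:
  414 − 0 = 414 bp
  1843 − 414 = 1429 bp
  2700 − 1843 = 857 bp
  4454 − 2700 = 1754 bp
  5154 − 4454 = 700 bp
Sorted largest to smallest: 1754, 1429, 857, 700, 414 bp.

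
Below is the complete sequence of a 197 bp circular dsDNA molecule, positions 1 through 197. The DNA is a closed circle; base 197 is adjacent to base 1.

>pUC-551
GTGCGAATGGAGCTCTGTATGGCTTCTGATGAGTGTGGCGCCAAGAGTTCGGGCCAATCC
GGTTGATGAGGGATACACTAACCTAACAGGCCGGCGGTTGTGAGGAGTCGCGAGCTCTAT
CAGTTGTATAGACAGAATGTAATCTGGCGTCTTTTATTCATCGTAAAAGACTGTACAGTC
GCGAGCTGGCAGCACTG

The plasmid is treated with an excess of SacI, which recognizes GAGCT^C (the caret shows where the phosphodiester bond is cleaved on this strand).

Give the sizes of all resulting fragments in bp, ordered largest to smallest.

SacI sites (GAGCTC) start at positions 10, 112.
SacI cuts after base 5 of each site (before the last base), so after positions 14, 116.
Circular molecule, 2 cuts → 2 fragments:
  15–116 → 102 bp
  117–197 then 1–14 → 81 + 14 = 95 bp
Sorted largest to smallest: 102, 95 bp.

102, 95 bp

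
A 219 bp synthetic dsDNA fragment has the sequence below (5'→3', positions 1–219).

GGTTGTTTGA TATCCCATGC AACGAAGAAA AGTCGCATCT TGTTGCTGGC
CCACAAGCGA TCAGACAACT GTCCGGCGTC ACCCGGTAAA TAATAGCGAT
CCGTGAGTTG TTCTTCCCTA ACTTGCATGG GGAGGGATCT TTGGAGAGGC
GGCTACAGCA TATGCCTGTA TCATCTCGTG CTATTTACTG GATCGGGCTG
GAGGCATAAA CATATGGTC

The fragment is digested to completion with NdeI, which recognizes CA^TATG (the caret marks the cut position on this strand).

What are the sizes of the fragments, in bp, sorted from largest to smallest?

NdeI sites (CATATG) start at positions 159, 211.
NdeI cuts after base 2 of each site, so after positions 160, 212.
Linear molecule, 2 cuts → 3 fragments:
  1–160 → 160 bp
  161–212 → 52 bp
  213–219 → 7 bp
Sorted largest to smallest: 160, 52, 7 bp.

160, 52, 7 bp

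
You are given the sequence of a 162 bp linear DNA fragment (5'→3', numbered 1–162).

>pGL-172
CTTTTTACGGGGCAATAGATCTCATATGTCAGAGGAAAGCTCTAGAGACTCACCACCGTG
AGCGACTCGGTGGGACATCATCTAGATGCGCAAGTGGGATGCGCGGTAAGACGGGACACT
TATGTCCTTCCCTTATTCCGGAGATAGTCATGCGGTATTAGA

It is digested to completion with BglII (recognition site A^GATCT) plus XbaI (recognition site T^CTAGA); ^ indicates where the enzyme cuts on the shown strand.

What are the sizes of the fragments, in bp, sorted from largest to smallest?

81, 40, 24, 17 bp

The BglII site (AGATCT) starts at position 17.
BglII cuts after the first base of each site, so after position 17.
XbaI sites (TCTAGA) start at positions 41, 81.
XbaI cuts after the first base of each site, so after positions 41, 81.
Combined cut positions: 17, 41, 81.
Linear molecule, 3 cuts → 4 fragments:
  1–17 → 17 bp
  18–41 → 24 bp
  42–81 → 40 bp
  82–162 → 81 bp
Sorted largest to smallest: 81, 40, 24, 17 bp.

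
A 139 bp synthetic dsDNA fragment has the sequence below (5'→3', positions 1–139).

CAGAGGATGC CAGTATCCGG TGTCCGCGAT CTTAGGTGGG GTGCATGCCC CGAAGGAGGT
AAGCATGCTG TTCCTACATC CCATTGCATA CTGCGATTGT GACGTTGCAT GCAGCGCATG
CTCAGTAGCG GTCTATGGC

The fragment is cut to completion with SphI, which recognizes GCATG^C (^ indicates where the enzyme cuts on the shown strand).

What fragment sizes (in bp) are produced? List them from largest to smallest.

SphI sites (GCATGC) start at positions 43, 63, 107, 116.
SphI cuts after base 5 of each site (before the last base), so after positions 47, 67, 111, 120.
Linear molecule, 4 cuts → 5 fragments:
  1–47 → 47 bp
  48–67 → 20 bp
  68–111 → 44 bp
  112–120 → 9 bp
  121–139 → 19 bp
Sorted largest to smallest: 47, 44, 20, 19, 9 bp.

47, 44, 20, 19, 9 bp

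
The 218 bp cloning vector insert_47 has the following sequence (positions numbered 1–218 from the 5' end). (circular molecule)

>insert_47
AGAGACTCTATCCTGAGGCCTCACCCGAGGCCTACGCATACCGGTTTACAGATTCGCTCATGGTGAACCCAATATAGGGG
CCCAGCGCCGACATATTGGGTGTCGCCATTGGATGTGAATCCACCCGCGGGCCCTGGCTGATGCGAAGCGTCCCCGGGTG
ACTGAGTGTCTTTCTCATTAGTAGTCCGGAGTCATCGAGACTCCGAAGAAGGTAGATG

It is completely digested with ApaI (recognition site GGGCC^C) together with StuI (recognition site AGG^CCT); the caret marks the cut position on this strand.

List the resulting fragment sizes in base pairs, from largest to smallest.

ApaI sites (GGGCCC) start at positions 78, 129.
ApaI cuts after base 5 of each site (before the last base), so after positions 82, 133.
StuI sites (AGGCCT) start at positions 16, 28.
StuI cuts after base 3 of each site, so after positions 18, 30.
Combined cut positions: 18, 30, 82, 133.
Circular molecule, 4 cuts → 4 fragments:
  19–30 → 12 bp
  31–82 → 52 bp
  83–133 → 51 bp
  134–218 then 1–18 → 85 + 18 = 103 bp
Sorted largest to smallest: 103, 52, 51, 12 bp.

103, 52, 51, 12 bp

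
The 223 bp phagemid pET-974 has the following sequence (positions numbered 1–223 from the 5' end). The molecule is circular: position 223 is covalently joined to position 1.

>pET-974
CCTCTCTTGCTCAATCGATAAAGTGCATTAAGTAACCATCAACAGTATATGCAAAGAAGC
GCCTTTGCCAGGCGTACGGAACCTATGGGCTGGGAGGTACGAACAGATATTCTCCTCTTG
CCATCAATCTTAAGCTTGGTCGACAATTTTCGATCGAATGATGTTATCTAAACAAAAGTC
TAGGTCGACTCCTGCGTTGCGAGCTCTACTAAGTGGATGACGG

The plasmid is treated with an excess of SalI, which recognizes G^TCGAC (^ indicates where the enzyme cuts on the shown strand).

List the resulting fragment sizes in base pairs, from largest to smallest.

178, 45 bp

SalI sites (GTCGAC) start at positions 139, 184.
SalI cuts after the first base of each site, so after positions 139, 184.
Circular molecule, 2 cuts → 2 fragments:
  140–184 → 45 bp
  185–223 then 1–139 → 39 + 139 = 178 bp
Sorted largest to smallest: 178, 45 bp.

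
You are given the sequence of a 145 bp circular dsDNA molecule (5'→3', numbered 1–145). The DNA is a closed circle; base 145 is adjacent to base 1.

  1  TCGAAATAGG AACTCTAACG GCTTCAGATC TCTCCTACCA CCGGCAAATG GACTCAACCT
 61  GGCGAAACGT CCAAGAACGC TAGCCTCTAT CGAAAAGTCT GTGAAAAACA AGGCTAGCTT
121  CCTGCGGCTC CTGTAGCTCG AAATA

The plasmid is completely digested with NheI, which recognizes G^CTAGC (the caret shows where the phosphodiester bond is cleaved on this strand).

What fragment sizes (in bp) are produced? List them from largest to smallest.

111, 34 bp

NheI sites (GCTAGC) start at positions 79, 113.
NheI cuts after the first base of each site, so after positions 79, 113.
Circular molecule, 2 cuts → 2 fragments:
  80–113 → 34 bp
  114–145 then 1–79 → 32 + 79 = 111 bp
Sorted largest to smallest: 111, 34 bp.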